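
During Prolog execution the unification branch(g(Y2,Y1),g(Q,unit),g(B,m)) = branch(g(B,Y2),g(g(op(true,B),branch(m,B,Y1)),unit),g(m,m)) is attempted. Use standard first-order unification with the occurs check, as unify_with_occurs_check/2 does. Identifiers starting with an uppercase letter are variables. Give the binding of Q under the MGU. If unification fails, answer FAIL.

g(op(true,m),branch(m,m,m))

Decompose branch/3: g(Y2,Y1) = g(B,Y2),  g(Q,unit) = g(g(op(true,B),branch(m,B,Y1)),unit),  g(B,m) = g(m,m).
Decompose g/2: Y2 = B,  Y1 = Y2.
Bind Y2 := B; substituting into the one remaining equation that mentions Y2 gives: Y1 = B.
Bind Y1 := B; substituting into the one remaining equation that mentions Y1 gives: g(Q,unit) = g(g(op(true,B),branch(m,B,B)),unit).
Decompose g/2: Q = g(op(true,B),branch(m,B,B)),  unit = unit.
Bind Q := g(op(true,B),branch(m,B,B)); no other remaining equation mentions Q.
Delete trivial equation unit = unit.
Decompose g/2: B = m,  m = m.
Bind B := m; no other remaining equation mentions B. Substituting into the earlier bindings gives Y2 := m, Y1 := m, Q := g(op(true,m),branch(m,m,m)).
Delete trivial equation m = m.
MGU = { Y2 ↦ m, Y1 ↦ m, Q ↦ g(op(true,m),branch(m,m,m)), B ↦ m }, so Q ↦ g(op(true,m),branch(m,m,m)).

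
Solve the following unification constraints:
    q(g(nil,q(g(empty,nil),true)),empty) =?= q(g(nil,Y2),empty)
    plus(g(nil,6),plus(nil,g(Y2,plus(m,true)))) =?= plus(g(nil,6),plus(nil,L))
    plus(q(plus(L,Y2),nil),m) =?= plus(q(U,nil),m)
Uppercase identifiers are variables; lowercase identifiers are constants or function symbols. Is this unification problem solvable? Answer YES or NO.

Decompose q/2: g(nil,q(g(empty,nil),true)) =?= g(nil,Y2),  empty =?= empty.
Decompose g/2: nil =?= nil,  q(g(empty,nil),true) =?= Y2.
Delete trivial equation nil =?= nil.
Bind Y2 := q(g(empty,nil),true); substituting into the 2 remaining equations that mention Y2 gives: plus(g(nil,6),plus(nil,g(q(g(empty,nil),true),plus(m,true)))) =?= plus(g(nil,6),plus(nil,L)),  plus(q(plus(L,q(g(empty,nil),true)),nil),m) =?= plus(q(U,nil),m).
Delete trivial equation empty =?= empty.
Decompose plus/2: g(nil,6) =?= g(nil,6),  plus(nil,g(q(g(empty,nil),true),plus(m,true))) =?= plus(nil,L).
Delete trivial equation g(nil,6) =?= g(nil,6).
Decompose plus/2: nil =?= nil,  g(q(g(empty,nil),true),plus(m,true)) =?= L.
Delete trivial equation nil =?= nil.
Bind L := g(q(g(empty,nil),true),plus(m,true)); substituting into the remaining equation gives: plus(q(plus(g(q(g(empty,nil),true),plus(m,true)),q(g(empty,nil),true)),nil),m) =?= plus(q(U,nil),m).
Decompose plus/2: q(plus(g(q(g(empty,nil),true),plus(m,true)),q(g(empty,nil),true)),nil) =?= q(U,nil),  m =?= m.
Decompose q/2: plus(g(q(g(empty,nil),true),plus(m,true)),q(g(empty,nil),true)) =?= U,  nil =?= nil.
Bind U := plus(g(q(g(empty,nil),true),plus(m,true)),q(g(empty,nil),true)); no other remaining equation mentions U.
Delete trivial equation nil =?= nil.
Delete trivial equation m =?= m.
No equations remain and no clash or occurs-check failure arose, so a unifier exists.

YES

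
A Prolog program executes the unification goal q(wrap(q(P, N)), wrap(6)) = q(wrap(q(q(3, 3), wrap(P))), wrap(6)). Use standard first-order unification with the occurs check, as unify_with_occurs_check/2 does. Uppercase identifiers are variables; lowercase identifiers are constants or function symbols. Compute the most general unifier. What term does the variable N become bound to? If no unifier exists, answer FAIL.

wrap(q(3, 3))

Decompose q/2: wrap(q(P, N)) = wrap(q(q(3, 3), wrap(P))),  wrap(6) = wrap(6).
Decompose wrap/1: q(P, N) = q(q(3, 3), wrap(P)).
Decompose q/2: P = q(3, 3),  N = wrap(P).
Bind P := q(3, 3); substituting into the one remaining equation that mentions P gives: N = wrap(q(3, 3)).
Bind N := wrap(q(3, 3)); no other remaining equation mentions N.
Delete trivial equation wrap(6) = wrap(6).
MGU = { P = q(3, 3), N = wrap(q(3, 3)) }, so N = wrap(q(3, 3)).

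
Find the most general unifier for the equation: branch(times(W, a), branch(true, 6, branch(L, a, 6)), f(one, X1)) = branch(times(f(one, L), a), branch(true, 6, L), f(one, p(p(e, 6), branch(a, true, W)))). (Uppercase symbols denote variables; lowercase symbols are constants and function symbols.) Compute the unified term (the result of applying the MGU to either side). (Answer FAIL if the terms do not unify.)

Decompose branch/3: times(W, a) = times(f(one, L), a),  branch(true, 6, branch(L, a, 6)) = branch(true, 6, L),  f(one, X1) = f(one, p(p(e, 6), branch(a, true, W))).
Decompose times/2: W = f(one, L),  a = a.
Bind W := f(one, L); substituting into the one remaining equation that mentions W gives: f(one, X1) = f(one, p(p(e, 6), branch(a, true, f(one, L)))).
Delete trivial equation a = a.
Decompose branch/3: true = true,  6 = 6,  branch(L, a, 6) = L.
Delete trivial equation true = true.
Delete trivial equation 6 = 6.
Occurs check fails: L occurs in branch(L, a, 6); the equation L = branch(L, a, 6) has no finite solution.

FAIL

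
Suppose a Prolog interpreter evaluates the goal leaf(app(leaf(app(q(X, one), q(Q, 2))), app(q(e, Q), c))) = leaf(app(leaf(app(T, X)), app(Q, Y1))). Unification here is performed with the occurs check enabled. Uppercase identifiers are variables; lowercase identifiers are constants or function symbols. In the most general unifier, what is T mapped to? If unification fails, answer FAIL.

FAIL

Decompose leaf/1: app(leaf(app(q(X, one), q(Q, 2))), app(q(e, Q), c)) = app(leaf(app(T, X)), app(Q, Y1)).
Decompose app/2: leaf(app(q(X, one), q(Q, 2))) = leaf(app(T, X)),  app(q(e, Q), c) = app(Q, Y1).
Decompose leaf/1: app(q(X, one), q(Q, 2)) = app(T, X).
Decompose app/2: q(X, one) = T,  q(Q, 2) = X.
Bind T := q(X, one); no other remaining equation mentions T.
Bind X := q(Q, 2); no other remaining equation mentions X. Substituting into the earlier binding gives T := q(q(Q, 2), one).
Decompose app/2: q(e, Q) = Q,  c = Y1.
Occurs check fails: Q occurs in q(e, Q); the equation Q = q(e, Q) has no finite solution.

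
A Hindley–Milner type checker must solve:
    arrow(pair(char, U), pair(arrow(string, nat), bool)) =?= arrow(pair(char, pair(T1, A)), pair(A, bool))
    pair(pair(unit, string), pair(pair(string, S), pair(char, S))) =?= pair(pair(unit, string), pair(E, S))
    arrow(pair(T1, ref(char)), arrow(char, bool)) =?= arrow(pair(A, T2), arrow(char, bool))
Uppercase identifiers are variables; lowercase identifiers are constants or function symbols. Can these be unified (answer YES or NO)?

Decompose arrow/2: pair(char, U) =?= pair(char, pair(T1, A)),  pair(arrow(string, nat), bool) =?= pair(A, bool).
Decompose pair/2: char =?= char,  U =?= pair(T1, A).
Delete trivial equation char =?= char.
Bind U := pair(T1, A); no other remaining equation mentions U.
Decompose pair/2: arrow(string, nat) =?= A,  bool =?= bool.
Bind A := arrow(string, nat); substituting into the one remaining equation that mentions A gives: arrow(pair(T1, ref(char)), arrow(char, bool)) =?= arrow(pair(arrow(string, nat), T2), arrow(char, bool)). Substituting into the earlier binding gives U := pair(T1, arrow(string, nat)).
Delete trivial equation bool =?= bool.
Decompose pair/2: pair(unit, string) =?= pair(unit, string),  pair(pair(string, S), pair(char, S)) =?= pair(E, S).
Delete trivial equation pair(unit, string) =?= pair(unit, string).
Decompose pair/2: pair(string, S) =?= E,  pair(char, S) =?= S.
Bind E := pair(string, S); no other remaining equation mentions E.
Occurs check fails: S occurs in pair(char, S); the equation S =?= pair(char, S) has no finite solution.

NO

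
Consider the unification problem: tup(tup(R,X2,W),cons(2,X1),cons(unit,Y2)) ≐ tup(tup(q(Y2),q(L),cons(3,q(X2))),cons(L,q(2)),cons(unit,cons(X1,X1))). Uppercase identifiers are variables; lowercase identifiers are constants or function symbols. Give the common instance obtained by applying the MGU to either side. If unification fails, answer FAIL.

tup(tup(q(cons(q(2),q(2))),q(2),cons(3,q(q(2)))),cons(2,q(2)),cons(unit,cons(q(2),q(2))))

Decompose tup/3: tup(R,X2,W) ≐ tup(q(Y2),q(L),cons(3,q(X2))),  cons(2,X1) ≐ cons(L,q(2)),  cons(unit,Y2) ≐ cons(unit,cons(X1,X1)).
Decompose tup/3: R ≐ q(Y2),  X2 ≐ q(L),  W ≐ cons(3,q(X2)).
Bind R := q(Y2); no other remaining equation mentions R.
Bind X2 := q(L); substituting into the one remaining equation that mentions X2 gives: W ≐ cons(3,q(q(L))).
Bind W := cons(3,q(q(L))); no other remaining equation mentions W.
Decompose cons/2: 2 ≐ L,  X1 ≐ q(2).
Bind L := 2; no other remaining equation mentions L. Substituting into the earlier bindings gives X2 := q(2), W := cons(3,q(q(2))).
Bind X1 := q(2); substituting into the remaining equation gives: cons(unit,Y2) ≐ cons(unit,cons(q(2),q(2))).
Decompose cons/2: unit ≐ unit,  Y2 ≐ cons(q(2),q(2)).
Delete trivial equation unit ≐ unit.
Bind Y2 := cons(q(2),q(2)). Substituting into the earlier binding gives R := q(cons(q(2),q(2))).
Applying the MGU to either side gives tup(tup(q(cons(q(2),q(2))),q(2),cons(3,q(q(2)))),cons(2,q(2)),cons(unit,cons(q(2),q(2)))).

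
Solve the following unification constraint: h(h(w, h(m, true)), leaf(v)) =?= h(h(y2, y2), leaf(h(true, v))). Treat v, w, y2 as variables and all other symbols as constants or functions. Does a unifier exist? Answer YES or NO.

NO

Decompose h/2: h(w, h(m, true)) =?= h(y2, y2),  leaf(v) =?= leaf(h(true, v)).
Decompose h/2: w =?= y2,  h(m, true) =?= y2.
Bind w := y2; no other remaining equation mentions w.
Bind y2 := h(m, true); no other remaining equation mentions y2. Substituting into the earlier binding gives w := h(m, true).
Decompose leaf/1: v =?= h(true, v).
Occurs check fails: v occurs in h(true, v); the equation v =?= h(true, v) has no finite solution.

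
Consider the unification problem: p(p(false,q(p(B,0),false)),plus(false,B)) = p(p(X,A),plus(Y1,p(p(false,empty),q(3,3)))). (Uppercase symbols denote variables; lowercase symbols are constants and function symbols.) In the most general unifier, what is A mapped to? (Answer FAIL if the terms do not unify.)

q(p(p(p(false,empty),q(3,3)),0),false)

Decompose p/2: p(false,q(p(B,0),false)) = p(X,A),  plus(false,B) = plus(Y1,p(p(false,empty),q(3,3))).
Decompose p/2: false = X,  q(p(B,0),false) = A.
Bind X := false; no other remaining equation mentions X.
Bind A := q(p(B,0),false); no other remaining equation mentions A.
Decompose plus/2: false = Y1,  B = p(p(false,empty),q(3,3)).
Bind Y1 := false; no other remaining equation mentions Y1.
Bind B := p(p(false,empty),q(3,3)). Substituting into the earlier binding gives A := q(p(p(p(false,empty),q(3,3)),0),false).
MGU = { X -> false, A -> q(p(p(p(false,empty),q(3,3)),0),false), Y1 -> false, B -> p(p(false,empty),q(3,3)) }, so A -> q(p(p(p(false,empty),q(3,3)),0),false).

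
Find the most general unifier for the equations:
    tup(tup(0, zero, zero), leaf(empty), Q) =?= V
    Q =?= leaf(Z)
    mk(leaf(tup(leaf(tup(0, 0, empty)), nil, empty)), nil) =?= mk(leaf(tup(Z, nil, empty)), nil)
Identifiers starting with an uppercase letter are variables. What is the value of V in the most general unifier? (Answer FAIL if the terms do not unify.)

Bind V := tup(tup(0, zero, zero), leaf(empty), Q); no other remaining equation mentions V.
Bind Q := leaf(Z); no other remaining equation mentions Q. Substituting into the earlier binding gives V := tup(tup(0, zero, zero), leaf(empty), leaf(Z)).
Decompose mk/2: leaf(tup(leaf(tup(0, 0, empty)), nil, empty)) =?= leaf(tup(Z, nil, empty)),  nil =?= nil.
Decompose leaf/1: tup(leaf(tup(0, 0, empty)), nil, empty) =?= tup(Z, nil, empty).
Decompose tup/3: leaf(tup(0, 0, empty)) =?= Z,  nil =?= nil,  empty =?= empty.
Bind Z := leaf(tup(0, 0, empty)); no other remaining equation mentions Z. Substituting into the earlier bindings gives V := tup(tup(0, zero, zero), leaf(empty), leaf(leaf(tup(0, 0, empty)))), Q := leaf(leaf(tup(0, 0, empty))).
Delete trivial equation nil =?= nil.
Delete trivial equation empty =?= empty.
Delete trivial equation nil =?= nil.
MGU = { V -> tup(tup(0, zero, zero), leaf(empty), leaf(leaf(tup(0, 0, empty)))), Q -> leaf(leaf(tup(0, 0, empty))), Z -> leaf(tup(0, 0, empty)) }, so V -> tup(tup(0, zero, zero), leaf(empty), leaf(leaf(tup(0, 0, empty)))).

tup(tup(0, zero, zero), leaf(empty), leaf(leaf(tup(0, 0, empty))))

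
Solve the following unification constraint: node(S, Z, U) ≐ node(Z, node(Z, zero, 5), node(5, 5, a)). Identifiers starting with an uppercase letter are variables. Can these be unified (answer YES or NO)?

Decompose node/3: S ≐ Z,  Z ≐ node(Z, zero, 5),  U ≐ node(5, 5, a).
Bind S := Z; no other remaining equation mentions S.
Occurs check fails: Z occurs in node(Z, zero, 5); the equation Z ≐ node(Z, zero, 5) has no finite solution.

NO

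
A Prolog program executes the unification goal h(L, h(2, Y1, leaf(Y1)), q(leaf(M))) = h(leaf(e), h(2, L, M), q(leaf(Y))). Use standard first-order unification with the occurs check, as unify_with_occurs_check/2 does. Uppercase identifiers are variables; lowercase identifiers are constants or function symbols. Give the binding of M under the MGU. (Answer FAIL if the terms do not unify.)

Decompose h/3: L = leaf(e),  h(2, Y1, leaf(Y1)) = h(2, L, M),  q(leaf(M)) = q(leaf(Y)).
Bind L := leaf(e); substituting into the one remaining equation that mentions L gives: h(2, Y1, leaf(Y1)) = h(2, leaf(e), M).
Decompose h/3: 2 = 2,  Y1 = leaf(e),  leaf(Y1) = M.
Delete trivial equation 2 = 2.
Bind Y1 := leaf(e); substituting into the one remaining equation that mentions Y1 gives: leaf(leaf(e)) = M.
Bind M := leaf(leaf(e)); substituting into the remaining equation gives: q(leaf(leaf(leaf(e)))) = q(leaf(Y)).
Decompose q/1: leaf(leaf(leaf(e))) = leaf(Y).
Decompose leaf/1: leaf(leaf(e)) = Y.
Bind Y := leaf(leaf(e)).
MGU = { L ↦ leaf(e), Y1 ↦ leaf(e), M ↦ leaf(leaf(e)), Y ↦ leaf(leaf(e)) }, so M ↦ leaf(leaf(e)).

leaf(leaf(e))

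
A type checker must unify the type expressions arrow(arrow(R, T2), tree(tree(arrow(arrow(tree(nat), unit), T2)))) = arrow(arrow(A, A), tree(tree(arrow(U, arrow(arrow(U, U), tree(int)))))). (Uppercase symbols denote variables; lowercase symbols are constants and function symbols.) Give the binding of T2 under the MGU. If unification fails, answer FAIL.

Decompose arrow/2: arrow(R, T2) = arrow(A, A),  tree(tree(arrow(arrow(tree(nat), unit), T2))) = tree(tree(arrow(U, arrow(arrow(U, U), tree(int))))).
Decompose arrow/2: R = A,  T2 = A.
Bind R := A; no other remaining equation mentions R.
Bind T2 := A; substituting into the remaining equation gives: tree(tree(arrow(arrow(tree(nat), unit), A))) = tree(tree(arrow(U, arrow(arrow(U, U), tree(int))))).
Decompose tree/1: tree(arrow(arrow(tree(nat), unit), A)) = tree(arrow(U, arrow(arrow(U, U), tree(int)))).
Decompose tree/1: arrow(arrow(tree(nat), unit), A) = arrow(U, arrow(arrow(U, U), tree(int))).
Decompose arrow/2: arrow(tree(nat), unit) = U,  A = arrow(arrow(U, U), tree(int)).
Bind U := arrow(tree(nat), unit); substituting into the remaining equation gives: A = arrow(arrow(arrow(tree(nat), unit), arrow(tree(nat), unit)), tree(int)).
Bind A := arrow(arrow(arrow(tree(nat), unit), arrow(tree(nat), unit)), tree(int)). Substituting into the earlier bindings gives R := arrow(arrow(arrow(tree(nat), unit), arrow(tree(nat), unit)), tree(int)), T2 := arrow(arrow(arrow(tree(nat), unit), arrow(tree(nat), unit)), tree(int)).
MGU = { R ↦ arrow(arrow(arrow(tree(nat), unit), arrow(tree(nat), unit)), tree(int)), T2 ↦ arrow(arrow(arrow(tree(nat), unit), arrow(tree(nat), unit)), tree(int)), U ↦ arrow(tree(nat), unit), A ↦ arrow(arrow(arrow(tree(nat), unit), arrow(tree(nat), unit)), tree(int)) }, so T2 ↦ arrow(arrow(arrow(tree(nat), unit), arrow(tree(nat), unit)), tree(int)).

arrow(arrow(arrow(tree(nat), unit), arrow(tree(nat), unit)), tree(int))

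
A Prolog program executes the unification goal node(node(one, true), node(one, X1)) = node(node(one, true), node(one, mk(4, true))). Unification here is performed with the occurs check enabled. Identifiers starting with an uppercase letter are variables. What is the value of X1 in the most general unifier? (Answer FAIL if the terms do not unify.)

mk(4, true)

Decompose node/2: node(one, true) = node(one, true),  node(one, X1) = node(one, mk(4, true)).
Delete trivial equation node(one, true) = node(one, true).
Decompose node/2: one = one,  X1 = mk(4, true).
Delete trivial equation one = one.
Bind X1 := mk(4, true).
MGU = { X1 ↦ mk(4, true) }, so X1 ↦ mk(4, true).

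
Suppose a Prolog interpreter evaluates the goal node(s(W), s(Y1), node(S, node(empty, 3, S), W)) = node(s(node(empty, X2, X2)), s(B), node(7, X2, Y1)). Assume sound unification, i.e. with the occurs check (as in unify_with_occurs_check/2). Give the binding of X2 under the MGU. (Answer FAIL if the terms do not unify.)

Decompose node/3: s(W) = s(node(empty, X2, X2)),  s(Y1) = s(B),  node(S, node(empty, 3, S), W) = node(7, X2, Y1).
Decompose s/1: W = node(empty, X2, X2).
Bind W := node(empty, X2, X2); substituting into the one remaining equation that mentions W gives: node(S, node(empty, 3, S), node(empty, X2, X2)) = node(7, X2, Y1).
Decompose s/1: Y1 = B.
Bind Y1 := B; substituting into the remaining equation gives: node(S, node(empty, 3, S), node(empty, X2, X2)) = node(7, X2, B).
Decompose node/3: S = 7,  node(empty, 3, S) = X2,  node(empty, X2, X2) = B.
Bind S := 7; substituting into the one remaining equation that mentions S gives: node(empty, 3, 7) = X2.
Bind X2 := node(empty, 3, 7); substituting into the remaining equation gives: node(empty, node(empty, 3, 7), node(empty, 3, 7)) = B. Substituting into the earlier binding gives W := node(empty, node(empty, 3, 7), node(empty, 3, 7)).
Bind B := node(empty, node(empty, 3, 7), node(empty, 3, 7)). Substituting into the earlier binding gives Y1 := node(empty, node(empty, 3, 7), node(empty, 3, 7)).
MGU = { W -> node(empty, node(empty, 3, 7), node(empty, 3, 7)), Y1 -> node(empty, node(empty, 3, 7), node(empty, 3, 7)), S -> 7, X2 -> node(empty, 3, 7), B -> node(empty, node(empty, 3, 7), node(empty, 3, 7)) }, so X2 -> node(empty, 3, 7).

node(empty, 3, 7)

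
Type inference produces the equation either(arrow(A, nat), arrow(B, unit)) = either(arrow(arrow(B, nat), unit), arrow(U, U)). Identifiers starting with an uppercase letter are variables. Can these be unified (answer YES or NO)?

NO

Decompose either/2: arrow(A, nat) = arrow(arrow(B, nat), unit),  arrow(B, unit) = arrow(U, U).
Decompose arrow/2: A = arrow(B, nat),  nat = unit.
Bind A := arrow(B, nat); no other remaining equation mentions A.
Clash: constants nat and unit differ; no unifier exists.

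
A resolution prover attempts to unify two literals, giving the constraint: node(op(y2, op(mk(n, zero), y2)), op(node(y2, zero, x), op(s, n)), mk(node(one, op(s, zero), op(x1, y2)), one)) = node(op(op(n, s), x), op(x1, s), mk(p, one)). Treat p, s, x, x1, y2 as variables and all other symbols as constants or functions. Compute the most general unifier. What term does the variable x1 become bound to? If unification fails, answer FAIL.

Decompose node/3: op(y2, op(mk(n, zero), y2)) = op(op(n, s), x),  op(node(y2, zero, x), op(s, n)) = op(x1, s),  mk(node(one, op(s, zero), op(x1, y2)), one) = mk(p, one).
Decompose op/2: y2 = op(n, s),  op(mk(n, zero), y2) = x.
Bind y2 := op(n, s); substituting into the remaining equations gives: op(mk(n, zero), op(n, s)) = x,  op(node(op(n, s), zero, x), op(s, n)) = op(x1, s),  mk(node(one, op(s, zero), op(x1, op(n, s))), one) = mk(p, one).
Bind x := op(mk(n, zero), op(n, s)); substituting into the one remaining equation that mentions x gives: op(node(op(n, s), zero, op(mk(n, zero), op(n, s))), op(s, n)) = op(x1, s).
Decompose op/2: node(op(n, s), zero, op(mk(n, zero), op(n, s))) = x1,  op(s, n) = s.
Bind x1 := node(op(n, s), zero, op(mk(n, zero), op(n, s))); substituting into the one remaining equation that mentions x1 gives: mk(node(one, op(s, zero), op(node(op(n, s), zero, op(mk(n, zero), op(n, s))), op(n, s))), one) = mk(p, one).
Occurs check fails: s occurs in op(s, n); the equation s = op(s, n) has no finite solution.

FAIL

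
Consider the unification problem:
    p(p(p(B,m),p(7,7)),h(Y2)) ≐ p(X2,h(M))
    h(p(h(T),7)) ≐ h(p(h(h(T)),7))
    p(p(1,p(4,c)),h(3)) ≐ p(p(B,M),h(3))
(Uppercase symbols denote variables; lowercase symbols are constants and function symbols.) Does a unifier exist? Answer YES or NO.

NO

Decompose p/2: p(p(B,m),p(7,7)) ≐ X2,  h(Y2) ≐ h(M).
Bind X2 := p(p(B,m),p(7,7)); no other remaining equation mentions X2.
Decompose h/1: Y2 ≐ M.
Bind Y2 := M; no other remaining equation mentions Y2.
Decompose h/1: p(h(T),7) ≐ p(h(h(T)),7).
Decompose p/2: h(T) ≐ h(h(T)),  7 ≐ 7.
Decompose h/1: T ≐ h(T).
Occurs check fails: T occurs in h(T); the equation T ≐ h(T) has no finite solution.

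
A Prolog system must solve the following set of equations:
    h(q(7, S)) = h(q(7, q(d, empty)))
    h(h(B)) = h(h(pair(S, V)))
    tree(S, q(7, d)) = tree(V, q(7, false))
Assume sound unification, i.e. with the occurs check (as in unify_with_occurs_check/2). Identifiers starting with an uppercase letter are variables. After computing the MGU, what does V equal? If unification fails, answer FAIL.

FAIL

Decompose h/1: q(7, S) = q(7, q(d, empty)).
Decompose q/2: 7 = 7,  S = q(d, empty).
Delete trivial equation 7 = 7.
Bind S := q(d, empty); substituting into the remaining equations gives: h(h(B)) = h(h(pair(q(d, empty), V))),  tree(q(d, empty), q(7, d)) = tree(V, q(7, false)).
Decompose h/1: h(B) = h(pair(q(d, empty), V)).
Decompose h/1: B = pair(q(d, empty), V).
Bind B := pair(q(d, empty), V); no other remaining equation mentions B.
Decompose tree/2: q(d, empty) = V,  q(7, d) = q(7, false).
Bind V := q(d, empty); no other remaining equation mentions V. Substituting into the earlier binding gives B := pair(q(d, empty), q(d, empty)).
Decompose q/2: 7 = 7,  d = false.
Delete trivial equation 7 = 7.
Clash: constants d and false differ; no unifier exists.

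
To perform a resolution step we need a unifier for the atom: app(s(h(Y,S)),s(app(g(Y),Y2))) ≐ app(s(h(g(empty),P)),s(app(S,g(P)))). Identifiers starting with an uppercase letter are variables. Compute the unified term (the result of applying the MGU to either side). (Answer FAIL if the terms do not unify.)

Decompose app/2: s(h(Y,S)) ≐ s(h(g(empty),P)),  s(app(g(Y),Y2)) ≐ s(app(S,g(P))).
Decompose s/1: h(Y,S) ≐ h(g(empty),P).
Decompose h/2: Y ≐ g(empty),  S ≐ P.
Bind Y := g(empty); substituting into the one remaining equation that mentions Y gives: s(app(g(g(empty)),Y2)) ≐ s(app(S,g(P))).
Bind S := P; substituting into the remaining equation gives: s(app(g(g(empty)),Y2)) ≐ s(app(P,g(P))).
Decompose s/1: app(g(g(empty)),Y2) ≐ app(P,g(P)).
Decompose app/2: g(g(empty)) ≐ P,  Y2 ≐ g(P).
Bind P := g(g(empty)); substituting into the remaining equation gives: Y2 ≐ g(g(g(empty))). Substituting into the earlier binding gives S := g(g(empty)).
Bind Y2 := g(g(g(empty))).
Applying the MGU to either side gives app(s(h(g(empty),g(g(empty)))),s(app(g(g(empty)),g(g(g(empty)))))).

app(s(h(g(empty),g(g(empty)))),s(app(g(g(empty)),g(g(g(empty))))))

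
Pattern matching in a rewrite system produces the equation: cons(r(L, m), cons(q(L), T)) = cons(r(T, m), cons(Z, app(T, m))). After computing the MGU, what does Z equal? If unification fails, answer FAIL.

FAIL

Decompose cons/2: r(L, m) = r(T, m),  cons(q(L), T) = cons(Z, app(T, m)).
Decompose r/2: L = T,  m = m.
Bind L := T; substituting into the one remaining equation that mentions L gives: cons(q(T), T) = cons(Z, app(T, m)).
Delete trivial equation m = m.
Decompose cons/2: q(T) = Z,  T = app(T, m).
Bind Z := q(T); no other remaining equation mentions Z.
Occurs check fails: T occurs in app(T, m); the equation T = app(T, m) has no finite solution.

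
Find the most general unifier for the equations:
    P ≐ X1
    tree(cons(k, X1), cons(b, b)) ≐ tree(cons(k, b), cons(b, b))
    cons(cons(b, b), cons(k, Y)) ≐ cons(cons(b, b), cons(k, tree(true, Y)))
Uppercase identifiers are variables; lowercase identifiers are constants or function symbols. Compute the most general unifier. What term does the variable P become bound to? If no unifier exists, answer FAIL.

FAIL

Bind P := X1; no other remaining equation mentions P.
Decompose tree/2: cons(k, X1) ≐ cons(k, b),  cons(b, b) ≐ cons(b, b).
Decompose cons/2: k ≐ k,  X1 ≐ b.
Delete trivial equation k ≐ k.
Bind X1 := b; no other remaining equation mentions X1. Substituting into the earlier binding gives P := b.
Delete trivial equation cons(b, b) ≐ cons(b, b).
Decompose cons/2: cons(b, b) ≐ cons(b, b),  cons(k, Y) ≐ cons(k, tree(true, Y)).
Delete trivial equation cons(b, b) ≐ cons(b, b).
Decompose cons/2: k ≐ k,  Y ≐ tree(true, Y).
Delete trivial equation k ≐ k.
Occurs check fails: Y occurs in tree(true, Y); the equation Y ≐ tree(true, Y) has no finite solution.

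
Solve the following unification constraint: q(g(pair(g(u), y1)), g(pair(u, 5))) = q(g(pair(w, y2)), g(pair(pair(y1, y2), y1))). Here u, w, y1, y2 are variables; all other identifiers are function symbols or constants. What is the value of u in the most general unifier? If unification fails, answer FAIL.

pair(5, 5)

Decompose q/2: g(pair(g(u), y1)) = g(pair(w, y2)),  g(pair(u, 5)) = g(pair(pair(y1, y2), y1)).
Decompose g/1: pair(g(u), y1) = pair(w, y2).
Decompose pair/2: g(u) = w,  y1 = y2.
Bind w := g(u); no other remaining equation mentions w.
Bind y1 := y2; substituting into the remaining equation gives: g(pair(u, 5)) = g(pair(pair(y2, y2), y2)).
Decompose g/1: pair(u, 5) = pair(pair(y2, y2), y2).
Decompose pair/2: u = pair(y2, y2),  5 = y2.
Bind u := pair(y2, y2); no other remaining equation mentions u. Substituting into the earlier binding gives w := g(pair(y2, y2)).
Bind y2 := 5. Substituting into the earlier bindings gives w := g(pair(5, 5)), y1 := 5, u := pair(5, 5).
MGU = { w := g(pair(5, 5)), y1 := 5, u := pair(5, 5), y2 := 5 }, so u := pair(5, 5).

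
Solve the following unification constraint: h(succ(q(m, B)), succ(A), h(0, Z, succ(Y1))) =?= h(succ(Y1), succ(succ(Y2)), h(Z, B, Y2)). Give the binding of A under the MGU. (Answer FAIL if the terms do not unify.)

Decompose h/3: succ(q(m, B)) =?= succ(Y1),  succ(A) =?= succ(succ(Y2)),  h(0, Z, succ(Y1)) =?= h(Z, B, Y2).
Decompose succ/1: q(m, B) =?= Y1.
Bind Y1 := q(m, B); substituting into the one remaining equation that mentions Y1 gives: h(0, Z, succ(q(m, B))) =?= h(Z, B, Y2).
Decompose succ/1: A =?= succ(Y2).
Bind A := succ(Y2); no other remaining equation mentions A.
Decompose h/3: 0 =?= Z,  Z =?= B,  succ(q(m, B)) =?= Y2.
Bind Z := 0; substituting into the one remaining equation that mentions Z gives: 0 =?= B.
Bind B := 0; substituting into the remaining equation gives: succ(q(m, 0)) =?= Y2. Substituting into the earlier binding gives Y1 := q(m, 0).
Bind Y2 := succ(q(m, 0)). Substituting into the earlier binding gives A := succ(succ(q(m, 0))).
MGU = { Y1 -> q(m, 0), A -> succ(succ(q(m, 0))), Z -> 0, B -> 0, Y2 -> succ(q(m, 0)) }, so A -> succ(succ(q(m, 0))).

succ(succ(q(m, 0)))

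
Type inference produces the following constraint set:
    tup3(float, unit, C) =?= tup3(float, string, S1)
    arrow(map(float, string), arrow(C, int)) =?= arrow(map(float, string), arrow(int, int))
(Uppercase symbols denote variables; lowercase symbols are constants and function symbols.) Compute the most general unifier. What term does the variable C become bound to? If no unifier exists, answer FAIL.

Decompose tup3/3: float =?= float,  unit =?= string,  C =?= S1.
Delete trivial equation float =?= float.
Clash: constants unit and string differ; no unifier exists.

FAIL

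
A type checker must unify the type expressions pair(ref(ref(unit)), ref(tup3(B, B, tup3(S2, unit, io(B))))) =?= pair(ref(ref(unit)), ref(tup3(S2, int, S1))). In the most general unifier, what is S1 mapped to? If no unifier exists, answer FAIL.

tup3(int, unit, io(int))

Decompose pair/2: ref(ref(unit)) =?= ref(ref(unit)),  ref(tup3(B, B, tup3(S2, unit, io(B)))) =?= ref(tup3(S2, int, S1)).
Delete trivial equation ref(ref(unit)) =?= ref(ref(unit)).
Decompose ref/1: tup3(B, B, tup3(S2, unit, io(B))) =?= tup3(S2, int, S1).
Decompose tup3/3: B =?= S2,  B =?= int,  tup3(S2, unit, io(B)) =?= S1.
Bind B := S2; substituting into the remaining equations gives: S2 =?= int,  tup3(S2, unit, io(S2)) =?= S1.
Bind S2 := int; substituting into the remaining equation gives: tup3(int, unit, io(int)) =?= S1. Substituting into the earlier binding gives B := int.
Bind S1 := tup3(int, unit, io(int)).
MGU = { B := int, S2 := int, S1 := tup3(int, unit, io(int)) }, so S1 := tup3(int, unit, io(int)).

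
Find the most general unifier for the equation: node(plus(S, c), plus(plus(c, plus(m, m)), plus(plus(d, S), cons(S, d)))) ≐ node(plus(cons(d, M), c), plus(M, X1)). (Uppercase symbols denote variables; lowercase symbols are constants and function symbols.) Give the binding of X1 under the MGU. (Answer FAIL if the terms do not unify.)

Decompose node/2: plus(S, c) ≐ plus(cons(d, M), c),  plus(plus(c, plus(m, m)), plus(plus(d, S), cons(S, d))) ≐ plus(M, X1).
Decompose plus/2: S ≐ cons(d, M),  c ≐ c.
Bind S := cons(d, M); substituting into the one remaining equation that mentions S gives: plus(plus(c, plus(m, m)), plus(plus(d, cons(d, M)), cons(cons(d, M), d))) ≐ plus(M, X1).
Delete trivial equation c ≐ c.
Decompose plus/2: plus(c, plus(m, m)) ≐ M,  plus(plus(d, cons(d, M)), cons(cons(d, M), d)) ≐ X1.
Bind M := plus(c, plus(m, m)); substituting into the remaining equation gives: plus(plus(d, cons(d, plus(c, plus(m, m)))), cons(cons(d, plus(c, plus(m, m))), d)) ≐ X1. Substituting into the earlier binding gives S := cons(d, plus(c, plus(m, m))).
Bind X1 := plus(plus(d, cons(d, plus(c, plus(m, m)))), cons(cons(d, plus(c, plus(m, m))), d)).
MGU = { S -> cons(d, plus(c, plus(m, m))), M -> plus(c, plus(m, m)), X1 -> plus(plus(d, cons(d, plus(c, plus(m, m)))), cons(cons(d, plus(c, plus(m, m))), d)) }, so X1 -> plus(plus(d, cons(d, plus(c, plus(m, m)))), cons(cons(d, plus(c, plus(m, m))), d)).

plus(plus(d, cons(d, plus(c, plus(m, m)))), cons(cons(d, plus(c, plus(m, m))), d))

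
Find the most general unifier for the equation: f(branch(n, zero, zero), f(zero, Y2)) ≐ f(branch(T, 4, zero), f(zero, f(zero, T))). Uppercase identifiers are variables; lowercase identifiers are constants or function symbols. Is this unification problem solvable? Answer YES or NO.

NO

Decompose f/2: branch(n, zero, zero) ≐ branch(T, 4, zero),  f(zero, Y2) ≐ f(zero, f(zero, T)).
Decompose branch/3: n ≐ T,  zero ≐ 4,  zero ≐ zero.
Bind T := n; substituting into the one remaining equation that mentions T gives: f(zero, Y2) ≐ f(zero, f(zero, n)).
Clash: constants zero and 4 differ; no unifier exists.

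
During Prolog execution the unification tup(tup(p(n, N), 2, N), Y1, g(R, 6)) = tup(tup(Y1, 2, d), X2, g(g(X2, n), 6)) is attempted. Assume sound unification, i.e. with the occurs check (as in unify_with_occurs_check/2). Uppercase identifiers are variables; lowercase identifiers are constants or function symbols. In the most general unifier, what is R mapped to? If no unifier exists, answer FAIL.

g(p(n, d), n)

Decompose tup/3: tup(p(n, N), 2, N) = tup(Y1, 2, d),  Y1 = X2,  g(R, 6) = g(g(X2, n), 6).
Decompose tup/3: p(n, N) = Y1,  2 = 2,  N = d.
Bind Y1 := p(n, N); substituting into the one remaining equation that mentions Y1 gives: p(n, N) = X2.
Delete trivial equation 2 = 2.
Bind N := d; substituting into the one remaining equation that mentions N gives: p(n, d) = X2. Substituting into the earlier binding gives Y1 := p(n, d).
Bind X2 := p(n, d); substituting into the remaining equation gives: g(R, 6) = g(g(p(n, d), n), 6).
Decompose g/2: R = g(p(n, d), n),  6 = 6.
Bind R := g(p(n, d), n); no other remaining equation mentions R.
Delete trivial equation 6 = 6.
MGU = { Y1 -> p(n, d), N -> d, X2 -> p(n, d), R -> g(p(n, d), n) }, so R -> g(p(n, d), n).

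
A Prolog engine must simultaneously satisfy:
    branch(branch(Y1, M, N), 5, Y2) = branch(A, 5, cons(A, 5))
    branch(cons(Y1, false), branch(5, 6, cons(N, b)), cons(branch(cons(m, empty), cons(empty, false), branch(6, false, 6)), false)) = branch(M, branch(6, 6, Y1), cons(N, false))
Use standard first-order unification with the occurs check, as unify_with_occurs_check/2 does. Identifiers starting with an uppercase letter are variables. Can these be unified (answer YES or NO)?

Decompose branch/3: branch(Y1, M, N) = A,  5 = 5,  Y2 = cons(A, 5).
Bind A := branch(Y1, M, N); substituting into the one remaining equation that mentions A gives: Y2 = cons(branch(Y1, M, N), 5).
Delete trivial equation 5 = 5.
Bind Y2 := cons(branch(Y1, M, N), 5); no other remaining equation mentions Y2.
Decompose branch/3: cons(Y1, false) = M,  branch(5, 6, cons(N, b)) = branch(6, 6, Y1),  cons(branch(cons(m, empty), cons(empty, false), branch(6, false, 6)), false) = cons(N, false).
Bind M := cons(Y1, false); no other remaining equation mentions M. Substituting into the earlier bindings gives A := branch(Y1, cons(Y1, false), N), Y2 := cons(branch(Y1, cons(Y1, false), N), 5).
Decompose branch/3: 5 = 6,  6 = 6,  cons(N, b) = Y1.
Clash: constants 5 and 6 differ; no unifier exists.

NO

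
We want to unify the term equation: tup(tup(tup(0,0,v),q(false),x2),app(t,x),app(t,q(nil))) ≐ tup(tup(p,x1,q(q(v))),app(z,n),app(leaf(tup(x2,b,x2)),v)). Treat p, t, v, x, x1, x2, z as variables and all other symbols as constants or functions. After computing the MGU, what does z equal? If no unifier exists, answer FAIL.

Decompose tup/3: tup(tup(0,0,v),q(false),x2) ≐ tup(p,x1,q(q(v))),  app(t,x) ≐ app(z,n),  app(t,q(nil)) ≐ app(leaf(tup(x2,b,x2)),v).
Decompose tup/3: tup(0,0,v) ≐ p,  q(false) ≐ x1,  x2 ≐ q(q(v)).
Bind p := tup(0,0,v); no other remaining equation mentions p.
Bind x1 := q(false); no other remaining equation mentions x1.
Bind x2 := q(q(v)); substituting into the one remaining equation that mentions x2 gives: app(t,q(nil)) ≐ app(leaf(tup(q(q(v)),b,q(q(v)))),v).
Decompose app/2: t ≐ z,  x ≐ n.
Bind t := z; substituting into the one remaining equation that mentions t gives: app(z,q(nil)) ≐ app(leaf(tup(q(q(v)),b,q(q(v)))),v).
Bind x := n; no other remaining equation mentions x.
Decompose app/2: z ≐ leaf(tup(q(q(v)),b,q(q(v)))),  q(nil) ≐ v.
Bind z := leaf(tup(q(q(v)),b,q(q(v)))); no other remaining equation mentions z. Substituting into the earlier binding gives t := leaf(tup(q(q(v)),b,q(q(v)))).
Bind v := q(nil). Substituting into the earlier bindings gives p := tup(0,0,q(nil)), x2 := q(q(q(nil))), t := leaf(tup(q(q(q(nil))),b,q(q(q(nil))))), z := leaf(tup(q(q(q(nil))),b,q(q(q(nil))))).
MGU = { p -> tup(0,0,q(nil)), x1 -> q(false), x2 -> q(q(q(nil))), t -> leaf(tup(q(q(q(nil))),b,q(q(q(nil))))), x -> n, z -> leaf(tup(q(q(q(nil))),b,q(q(q(nil))))), v -> q(nil) }, so z -> leaf(tup(q(q(q(nil))),b,q(q(q(nil))))).

leaf(tup(q(q(q(nil))),b,q(q(q(nil)))))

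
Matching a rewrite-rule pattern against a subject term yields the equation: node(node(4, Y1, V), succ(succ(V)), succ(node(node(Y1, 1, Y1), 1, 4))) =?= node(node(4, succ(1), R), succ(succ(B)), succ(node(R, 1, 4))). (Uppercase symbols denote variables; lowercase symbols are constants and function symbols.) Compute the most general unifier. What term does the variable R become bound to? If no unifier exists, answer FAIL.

node(succ(1), 1, succ(1))

Decompose node/3: node(4, Y1, V) =?= node(4, succ(1), R),  succ(succ(V)) =?= succ(succ(B)),  succ(node(node(Y1, 1, Y1), 1, 4)) =?= succ(node(R, 1, 4)).
Decompose node/3: 4 =?= 4,  Y1 =?= succ(1),  V =?= R.
Delete trivial equation 4 =?= 4.
Bind Y1 := succ(1); substituting into the one remaining equation that mentions Y1 gives: succ(node(node(succ(1), 1, succ(1)), 1, 4)) =?= succ(node(R, 1, 4)).
Bind V := R; substituting into the one remaining equation that mentions V gives: succ(succ(R)) =?= succ(succ(B)).
Decompose succ/1: succ(R) =?= succ(B).
Decompose succ/1: R =?= B.
Bind R := B; substituting into the remaining equation gives: succ(node(node(succ(1), 1, succ(1)), 1, 4)) =?= succ(node(B, 1, 4)). Substituting into the earlier binding gives V := B.
Decompose succ/1: node(node(succ(1), 1, succ(1)), 1, 4) =?= node(B, 1, 4).
Decompose node/3: node(succ(1), 1, succ(1)) =?= B,  1 =?= 1,  4 =?= 4.
Bind B := node(succ(1), 1, succ(1)); no other remaining equation mentions B. Substituting into the earlier bindings gives V := node(succ(1), 1, succ(1)), R := node(succ(1), 1, succ(1)).
Delete trivial equation 1 =?= 1.
Delete trivial equation 4 =?= 4.
MGU = { Y1 -> succ(1), V -> node(succ(1), 1, succ(1)), R -> node(succ(1), 1, succ(1)), B -> node(succ(1), 1, succ(1)) }, so R -> node(succ(1), 1, succ(1)).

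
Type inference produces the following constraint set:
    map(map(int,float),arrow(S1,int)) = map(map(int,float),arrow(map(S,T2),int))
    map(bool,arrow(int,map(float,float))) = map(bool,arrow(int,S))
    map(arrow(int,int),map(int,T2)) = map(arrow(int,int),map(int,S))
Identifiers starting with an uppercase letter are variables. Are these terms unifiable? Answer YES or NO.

Decompose map/2: map(int,float) = map(int,float),  arrow(S1,int) = arrow(map(S,T2),int).
Delete trivial equation map(int,float) = map(int,float).
Decompose arrow/2: S1 = map(S,T2),  int = int.
Bind S1 := map(S,T2); no other remaining equation mentions S1.
Delete trivial equation int = int.
Decompose map/2: bool = bool,  arrow(int,map(float,float)) = arrow(int,S).
Delete trivial equation bool = bool.
Decompose arrow/2: int = int,  map(float,float) = S.
Delete trivial equation int = int.
Bind S := map(float,float); substituting into the remaining equation gives: map(arrow(int,int),map(int,T2)) = map(arrow(int,int),map(int,map(float,float))). Substituting into the earlier binding gives S1 := map(map(float,float),T2).
Decompose map/2: arrow(int,int) = arrow(int,int),  map(int,T2) = map(int,map(float,float)).
Delete trivial equation arrow(int,int) = arrow(int,int).
Decompose map/2: int = int,  T2 = map(float,float).
Delete trivial equation int = int.
Bind T2 := map(float,float). Substituting into the earlier binding gives S1 := map(map(float,float),map(float,float)).
No equations remain and no clash or occurs-check failure arose, so a unifier exists.

YES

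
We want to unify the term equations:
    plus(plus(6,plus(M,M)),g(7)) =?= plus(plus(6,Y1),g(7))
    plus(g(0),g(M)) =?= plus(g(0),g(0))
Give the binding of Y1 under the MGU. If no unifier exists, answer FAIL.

Decompose plus/2: plus(6,plus(M,M)) =?= plus(6,Y1),  g(7) =?= g(7).
Decompose plus/2: 6 =?= 6,  plus(M,M) =?= Y1.
Delete trivial equation 6 =?= 6.
Bind Y1 := plus(M,M); no other remaining equation mentions Y1.
Delete trivial equation g(7) =?= g(7).
Decompose plus/2: g(0) =?= g(0),  g(M) =?= g(0).
Delete trivial equation g(0) =?= g(0).
Decompose g/1: M =?= 0.
Bind M := 0. Substituting into the earlier binding gives Y1 := plus(0,0).
MGU = { Y1 := plus(0,0), M := 0 }, so Y1 := plus(0,0).

plus(0,0)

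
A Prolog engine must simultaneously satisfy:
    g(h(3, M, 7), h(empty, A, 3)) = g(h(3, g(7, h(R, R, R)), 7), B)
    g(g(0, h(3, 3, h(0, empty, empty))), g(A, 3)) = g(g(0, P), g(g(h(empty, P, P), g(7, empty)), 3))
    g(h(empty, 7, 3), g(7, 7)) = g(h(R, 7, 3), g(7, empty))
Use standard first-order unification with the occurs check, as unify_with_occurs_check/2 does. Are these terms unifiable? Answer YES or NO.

Decompose g/2: h(3, M, 7) = h(3, g(7, h(R, R, R)), 7),  h(empty, A, 3) = B.
Decompose h/3: 3 = 3,  M = g(7, h(R, R, R)),  7 = 7.
Delete trivial equation 3 = 3.
Bind M := g(7, h(R, R, R)); no other remaining equation mentions M.
Delete trivial equation 7 = 7.
Bind B := h(empty, A, 3); no other remaining equation mentions B.
Decompose g/2: g(0, h(3, 3, h(0, empty, empty))) = g(0, P),  g(A, 3) = g(g(h(empty, P, P), g(7, empty)), 3).
Decompose g/2: 0 = 0,  h(3, 3, h(0, empty, empty)) = P.
Delete trivial equation 0 = 0.
Bind P := h(3, 3, h(0, empty, empty)); substituting into the one remaining equation that mentions P gives: g(A, 3) = g(g(h(empty, h(3, 3, h(0, empty, empty)), h(3, 3, h(0, empty, empty))), g(7, empty)), 3).
Decompose g/2: A = g(h(empty, h(3, 3, h(0, empty, empty)), h(3, 3, h(0, empty, empty))), g(7, empty)),  3 = 3.
Bind A := g(h(empty, h(3, 3, h(0, empty, empty)), h(3, 3, h(0, empty, empty))), g(7, empty)); no other remaining equation mentions A. Substituting into the earlier binding gives B := h(empty, g(h(empty, h(3, 3, h(0, empty, empty)), h(3, 3, h(0, empty, empty))), g(7, empty)), 3).
Delete trivial equation 3 = 3.
Decompose g/2: h(empty, 7, 3) = h(R, 7, 3),  g(7, 7) = g(7, empty).
Decompose h/3: empty = R,  7 = 7,  3 = 3.
Bind R := empty; no other remaining equation mentions R. Substituting into the earlier binding gives M := g(7, h(empty, empty, empty)).
Delete trivial equation 7 = 7.
Delete trivial equation 3 = 3.
Decompose g/2: 7 = 7,  7 = empty.
Delete trivial equation 7 = 7.
Clash: constants 7 and empty differ; no unifier exists.

NO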